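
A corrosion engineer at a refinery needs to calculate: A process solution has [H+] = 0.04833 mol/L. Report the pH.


pH = −log10[H+]
pH = −log10(0.04833) = 1.32

1.32


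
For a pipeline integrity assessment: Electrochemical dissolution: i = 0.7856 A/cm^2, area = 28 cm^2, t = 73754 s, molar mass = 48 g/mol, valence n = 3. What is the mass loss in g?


Apply Faraday's law: m = i*A*t*M / (n*F)
Total charge passed Q = i*A*t = 0.7856*28*73754 = 1622351.9872 C
m = Q*M/(n*F) = 1622351.9872*48/(3*96485) = 269.03282 g

269.03282 g


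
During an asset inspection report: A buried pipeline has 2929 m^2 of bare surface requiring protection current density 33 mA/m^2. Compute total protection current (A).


I = area * current density, then convert mA → A (÷1000)
I = 2929 * 33 / 1000 = 96.66 A

96.66 A


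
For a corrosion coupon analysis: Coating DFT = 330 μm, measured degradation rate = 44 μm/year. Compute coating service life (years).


Service life = thickness / degradation rate
Life = 330 / 44 = 7.5 years

7.5 years


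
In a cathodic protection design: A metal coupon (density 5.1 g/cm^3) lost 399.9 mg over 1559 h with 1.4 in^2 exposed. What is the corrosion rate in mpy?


Apply the mpy weight-loss relation: CR = 534 * W / (D * A * T)
Numerator: 534 * 399.9 = 213546.6
Denominator: 5.1 * 1.4 * 1559 = 11131.26
CR = 213546.6 / 11131.26 = 19.1844 mpy

19.1844 mpy


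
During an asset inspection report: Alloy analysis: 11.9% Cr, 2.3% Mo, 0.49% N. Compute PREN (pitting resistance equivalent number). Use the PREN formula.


Apply the PREN formula: PREN = Cr + 3.3*Mo + 16*N
PREN = 11.9 + 3.3*2.3 + 16*0.49
PREN = 11.9 + 7.59 + 7.84 = 27.33

27.33


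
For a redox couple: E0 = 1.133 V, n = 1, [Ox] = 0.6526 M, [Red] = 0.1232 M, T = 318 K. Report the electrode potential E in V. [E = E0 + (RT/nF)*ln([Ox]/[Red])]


Apply the Nernst equation: E = E0 + (RT/nF)*ln([Ox]/[Red])
Step 1: RT/nF = 8.314*318/(1*96485) = 0.02740169 V
Step 2: [Ox]/[Red] = 0.6526/0.1232 = 5.297078
Step 3: ln(5.297078) = 1.667155
Step 4: correction = 0.02740169 * 1.667155 = 0.0457 V
E = 1.133 + 0.0457 = 1.1787 V

1.1787 V


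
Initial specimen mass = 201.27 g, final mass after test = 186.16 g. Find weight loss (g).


Weight loss = initial − final
WL = 201.27 − 186.16 = 15.11 g

15.11 g


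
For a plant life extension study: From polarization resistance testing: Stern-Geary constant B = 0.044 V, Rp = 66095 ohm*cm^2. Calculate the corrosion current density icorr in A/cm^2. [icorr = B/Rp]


Apply the Stern-Geary relation: icorr = B / Rp
icorr = 0.044 / 66095 = 6.657×10^-7 A/cm^2

6.657×10^-7 A/cm^2


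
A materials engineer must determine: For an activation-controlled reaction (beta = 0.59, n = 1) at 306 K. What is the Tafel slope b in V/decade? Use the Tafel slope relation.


Apply the Tafel slope relation: b = 2.303*R*T/(beta*n*F)
Numerator: 2.303 * 8.314 * 306 = 5859.03
Denominator: 0.59 * 1 * 96485 = 56926.15
b = 5859.03 / 56926.15 = 0.103 V/decade

0.103 V/decade


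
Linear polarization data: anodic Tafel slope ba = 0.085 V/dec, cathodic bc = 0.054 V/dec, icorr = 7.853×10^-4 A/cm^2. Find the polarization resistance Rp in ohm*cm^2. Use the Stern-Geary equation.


Apply the Stern-Geary equation: Rp = ba*bc / (2.303*icorr*(ba+bc))
ba*bc = 0.085*0.054 = 0.00459
ba+bc = 0.139; 2.303*icorr*(ba+bc) = 2.303*7.853×10^-4*0.139 = 2.5138788×10^-4
Rp = 0.00459 / 2.5138788×10^-4 = 18.26 ohm*cm^2

18.26 ohm*cm^2


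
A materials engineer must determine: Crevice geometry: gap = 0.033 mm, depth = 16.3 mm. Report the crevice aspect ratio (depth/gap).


Aspect ratio = depth / gap
Ratio = 16.3 / 0.033 = 493.9

493.9


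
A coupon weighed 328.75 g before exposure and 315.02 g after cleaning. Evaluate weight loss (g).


Weight loss = initial − final
WL = 328.75 − 315.02 = 13.73 g

13.73 g


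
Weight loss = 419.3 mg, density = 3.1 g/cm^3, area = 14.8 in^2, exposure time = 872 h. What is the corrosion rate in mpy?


Apply the mpy weight-loss relation: CR = 534 * W / (D * A * T)
Numerator: 534 * 419.3 = 223906.2
Denominator: 3.1 * 14.8 * 872 = 40007.36
CR = 223906.2 / 40007.36 = 5.597 mpy

5.597 mpy


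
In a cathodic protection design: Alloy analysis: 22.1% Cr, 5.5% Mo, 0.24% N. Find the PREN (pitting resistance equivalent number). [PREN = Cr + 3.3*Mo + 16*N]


Apply the PREN formula: PREN = Cr + 3.3*Mo + 16*N
PREN = 22.1 + 3.3*5.5 + 16*0.24
PREN = 22.1 + 18.15 + 3.84 = 44.09

44.09


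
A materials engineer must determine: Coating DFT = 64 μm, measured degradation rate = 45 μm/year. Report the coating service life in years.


Service life = thickness / degradation rate
Life = 64 / 45 = 1.4 years

1.4 years


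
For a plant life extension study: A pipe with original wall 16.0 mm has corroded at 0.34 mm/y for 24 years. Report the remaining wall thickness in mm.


Remaining wall = original − CR × time
t = 16.0 − 0.34*24 = 16.0 − 8.16 = 7.84 mm

7.84 mm


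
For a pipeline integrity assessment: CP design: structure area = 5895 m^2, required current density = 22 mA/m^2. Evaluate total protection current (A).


I = area * current density, then convert mA → A (÷1000)
I = 5895 * 22 / 1000 = 129.69 A

129.69 A


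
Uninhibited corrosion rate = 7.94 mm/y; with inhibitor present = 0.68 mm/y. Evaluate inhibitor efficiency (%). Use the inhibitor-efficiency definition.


Apply the inhibitor-efficiency definition: IE = (CR_blank − CR_inh)/CR_blank × 100
IE = (7.94 − 0.68) / 7.94 × 100
IE = 7.26 / 7.94 × 100 = 91.4 %

91.4 %


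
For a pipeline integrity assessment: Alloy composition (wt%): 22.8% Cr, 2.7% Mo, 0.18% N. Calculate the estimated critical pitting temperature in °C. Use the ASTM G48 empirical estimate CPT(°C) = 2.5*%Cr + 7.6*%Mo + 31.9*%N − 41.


Apply the ASTM G48 empirical CPT estimate: CPT(°C) = 2.5*%Cr + 7.6*%Mo + 31.9*%N − 41
2.5*22.8 = 57; 7.6*2.7 = 20.52; 31.9*0.18 = 5.742
CPT = 57 + 20.52 + 5.742 − 41 = 42.262 °C
Rounded to 0.1 °C: CPT ≈ 42.3 °C

42.3 °C


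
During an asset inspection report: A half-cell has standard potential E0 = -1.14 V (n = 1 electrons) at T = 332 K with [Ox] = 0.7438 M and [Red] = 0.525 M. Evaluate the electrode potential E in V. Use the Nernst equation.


Apply the Nernst equation: E = E0 + (RT/nF)*ln([Ox]/[Red])
Step 1: RT/nF = 8.314*332/(1*96485) = 0.02860805 V
Step 2: [Ox]/[Red] = 0.7438/0.525 = 1.416762
Step 3: ln(1.416762) = 0.348374
Step 4: correction = 0.02860805 * 0.348374 = 0.01 V
E = -1.14 + 0.01 = -1.13 V

-1.13 V


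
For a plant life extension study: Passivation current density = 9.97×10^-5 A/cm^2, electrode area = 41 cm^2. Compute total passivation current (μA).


I = i_pass * A, then convert A → μA (×10^6)
I = 9.97×10^-5 * 41 * 10^6 = 4087.7 μA

4087.7 μA


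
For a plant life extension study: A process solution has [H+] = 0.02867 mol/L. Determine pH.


pH = −log10[H+]
pH = −log10(0.02867) = 1.54

1.54


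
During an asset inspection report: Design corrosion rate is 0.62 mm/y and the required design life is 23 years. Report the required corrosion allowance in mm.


Corrosion allowance = CR × design life
CA = 0.62 * 23 = 14.26 mm

14.26 mm


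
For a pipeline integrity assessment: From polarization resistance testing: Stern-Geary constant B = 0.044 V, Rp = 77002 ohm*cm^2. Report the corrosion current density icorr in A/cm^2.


Apply the Stern-Geary relation: icorr = B / Rp
icorr = 0.044 / 77002 = 5.714×10^-7 A/cm^2

5.714×10^-7 A/cm^2


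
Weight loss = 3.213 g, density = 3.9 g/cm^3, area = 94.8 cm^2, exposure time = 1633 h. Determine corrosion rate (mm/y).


Apply the mm/y weight-loss relation: CR = 87600 * W / (D * A * T)
Numerator: 87600 * 3.213 = 281458.8
Denominator: 3.9 * 94.8 * 1633 = 603752.76
CR = 281458.8 / 603752.76 = 0.46618 mm/y

0.46618 mm/y


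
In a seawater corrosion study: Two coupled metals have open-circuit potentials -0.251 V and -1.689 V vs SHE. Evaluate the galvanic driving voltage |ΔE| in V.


Driving voltage is the absolute potential difference.
|ΔE| = |-0.251 − (-1.689)| = 1.438 V

1.438 V


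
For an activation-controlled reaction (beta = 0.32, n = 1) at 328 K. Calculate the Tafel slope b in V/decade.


Apply the Tafel slope relation: b = 2.303*R*T/(beta*n*F)
Numerator: 2.303 * 8.314 * 328 = 6280.26
Denominator: 0.32 * 1 * 96485 = 30875.2
b = 6280.26 / 30875.2 = 0.2034 V/decade

0.2034 V/decade


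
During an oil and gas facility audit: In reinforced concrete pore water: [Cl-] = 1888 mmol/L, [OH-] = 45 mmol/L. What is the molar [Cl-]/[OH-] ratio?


Threshold parameter = [Cl-] / [OH-] (molar basis; both in mmol/L, so units cancel)
Ratio = 1888 / 45 = 41.96

41.96


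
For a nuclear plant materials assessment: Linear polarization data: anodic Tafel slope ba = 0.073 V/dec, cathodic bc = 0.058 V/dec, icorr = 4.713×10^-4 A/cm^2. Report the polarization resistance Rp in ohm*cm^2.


Apply the Stern-Geary equation: Rp = ba*bc / (2.303*icorr*(ba+bc))
ba*bc = 0.073*0.058 = 0.004234
ba+bc = 0.131; 2.303*icorr*(ba+bc) = 2.303*4.713×10^-4*0.131 = 1.4218791×10^-4
Rp = 0.004234 / 1.4218791×10^-4 = 29.78 ohm*cm^2

29.78 ohm*cm^2


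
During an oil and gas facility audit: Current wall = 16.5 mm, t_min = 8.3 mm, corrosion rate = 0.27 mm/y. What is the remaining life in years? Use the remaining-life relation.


Apply the remaining-life relation: RL = (t_current − t_min) / CR
RL = (16.5 − 8.3) / 0.27 = 8.2 / 0.27 = 30.4 years

30.4 years


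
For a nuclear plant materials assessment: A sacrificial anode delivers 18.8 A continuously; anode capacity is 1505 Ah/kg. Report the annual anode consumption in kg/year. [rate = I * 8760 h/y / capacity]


Annual consumption = current * hours per year / capacity
Rate = 18.8 * 8760 / 1505 = 109.4 kg/year

109.4 kg/year


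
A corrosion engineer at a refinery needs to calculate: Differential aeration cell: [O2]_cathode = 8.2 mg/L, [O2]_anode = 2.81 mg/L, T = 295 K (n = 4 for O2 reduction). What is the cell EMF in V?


Apply the Nernst concentration-cell relation: E = (RT/nF)*ln(C_cathode/C_anode)
RT/nF = 8.314*295/(4*96485) = 0.00635495 V
ln(8.2/2.81) = 1.07095
E = 0.00635495 * 1.07095 = 0.00681 V

0.00681 V


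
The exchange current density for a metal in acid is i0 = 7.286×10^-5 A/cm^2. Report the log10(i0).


i0 = 7.286×10^-5 A/cm^2
log10(i0) = -4.138

-4.138


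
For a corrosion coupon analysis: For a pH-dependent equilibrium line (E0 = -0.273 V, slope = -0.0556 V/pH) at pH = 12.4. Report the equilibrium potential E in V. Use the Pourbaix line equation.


Apply the Pourbaix line equation: E = E0 + slope*pH
E = -0.273 + (-0.0556)*12.4 = -0.273 + (-0.68944) = -0.96244 V
Rounded to 4 decimal places: E = -0.9624 V

-0.9624 V


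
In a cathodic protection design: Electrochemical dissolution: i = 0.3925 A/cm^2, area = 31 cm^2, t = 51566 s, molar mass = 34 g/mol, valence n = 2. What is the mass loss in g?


Apply Faraday's law: m = i*A*t*M / (n*F)
Total charge passed Q = i*A*t = 0.3925*31*51566 = 627429.305 C
m = Q*M/(n*F) = 627429.305*34/(2*96485) = 110.54877 g

110.54877 g


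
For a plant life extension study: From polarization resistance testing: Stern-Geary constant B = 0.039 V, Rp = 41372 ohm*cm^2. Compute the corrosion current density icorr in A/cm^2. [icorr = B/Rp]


Apply the Stern-Geary relation: icorr = B / Rp
icorr = 0.039 / 41372 = 9.427×10^-7 A/cm^2

9.427×10^-7 A/cm^2


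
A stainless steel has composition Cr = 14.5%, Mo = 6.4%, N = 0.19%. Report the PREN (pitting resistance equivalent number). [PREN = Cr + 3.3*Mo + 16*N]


Apply the PREN formula: PREN = Cr + 3.3*Mo + 16*N
PREN = 14.5 + 3.3*6.4 + 16*0.19
PREN = 14.5 + 21.12 + 3.04 = 38.66

38.66


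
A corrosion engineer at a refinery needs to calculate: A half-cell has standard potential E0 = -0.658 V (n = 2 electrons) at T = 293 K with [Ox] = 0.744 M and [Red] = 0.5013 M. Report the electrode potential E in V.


Apply the Nernst equation: E = E0 + (RT/nF)*ln([Ox]/[Red])
Step 1: RT/nF = 8.314*293/(2*96485) = 0.01262373 V
Step 2: [Ox]/[Red] = 0.744/0.5013 = 1.484141
Step 3: ln(1.484141) = 0.394836
Step 4: correction = 0.01262373 * 0.394836 = 0.005 V
E = -0.658 + 0.005 = -0.653 V

-0.653 V


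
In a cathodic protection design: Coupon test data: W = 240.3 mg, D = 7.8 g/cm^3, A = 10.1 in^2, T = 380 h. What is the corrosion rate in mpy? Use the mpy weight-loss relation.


Apply the mpy weight-loss relation: CR = 534 * W / (D * A * T)
Numerator: 534 * 240.3 = 128320.2
Denominator: 7.8 * 10.1 * 380 = 29936.4
CR = 128320.2 / 29936.4 = 4.28643 mpy

4.28643 mpy


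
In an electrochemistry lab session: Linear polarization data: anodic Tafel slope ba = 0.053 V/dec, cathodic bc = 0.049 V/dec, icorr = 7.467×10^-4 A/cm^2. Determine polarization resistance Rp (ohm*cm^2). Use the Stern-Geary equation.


Apply the Stern-Geary equation: Rp = ba*bc / (2.303*icorr*(ba+bc))
ba*bc = 0.053*0.049 = 0.002597
ba+bc = 0.102; 2.303*icorr*(ba+bc) = 2.303*7.467×10^-4*0.102 = 1.7540431×10^-4
Rp = 0.002597 / 1.7540431×10^-4 = 14.8 ohm*cm^2

14.8 ohm*cm^2


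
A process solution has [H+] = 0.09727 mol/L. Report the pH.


pH = −log10[H+]
pH = −log10(0.09727) = 1.01

1.01


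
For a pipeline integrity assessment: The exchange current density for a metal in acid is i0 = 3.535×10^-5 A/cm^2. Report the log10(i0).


i0 = 3.535×10^-5 A/cm^2
log10(i0) = -4.452

-4.452


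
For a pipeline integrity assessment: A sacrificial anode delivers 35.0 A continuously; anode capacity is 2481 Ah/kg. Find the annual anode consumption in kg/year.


Annual consumption = current * hours per year / capacity
Rate = 35.0 * 8760 / 2481 = 123.6 kg/year

123.6 kg/year


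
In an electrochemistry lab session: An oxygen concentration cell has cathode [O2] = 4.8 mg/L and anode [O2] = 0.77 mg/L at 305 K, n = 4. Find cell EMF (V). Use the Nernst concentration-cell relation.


Apply the Nernst concentration-cell relation: E = (RT/nF)*ln(C_cathode/C_anode)
RT/nF = 8.314*305/(4*96485) = 0.00657037 V
ln(4.8/0.77) = 1.82998
E = 0.00657037 * 1.82998 = 0.01202 V

0.01202 V


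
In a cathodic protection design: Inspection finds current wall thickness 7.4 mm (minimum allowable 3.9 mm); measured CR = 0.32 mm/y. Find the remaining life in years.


Apply the remaining-life relation: RL = (t_current − t_min) / CR
RL = (7.4 − 3.9) / 0.32 = 3.5 / 0.32 = 10.9 years

10.9 years


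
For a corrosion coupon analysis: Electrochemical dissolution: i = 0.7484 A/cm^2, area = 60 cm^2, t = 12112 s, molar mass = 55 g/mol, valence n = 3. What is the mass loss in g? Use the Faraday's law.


Apply Faraday's law: m = i*A*t*M / (n*F)
Total charge passed Q = i*A*t = 0.7484*60*12112 = 543877.248 C
m = Q*M/(n*F) = 543877.248*55/(3*96485) = 103.34335 g

103.34335 g


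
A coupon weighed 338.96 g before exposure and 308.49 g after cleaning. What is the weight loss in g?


Weight loss = initial − final
WL = 338.96 − 308.49 = 30.47 g

30.47 g


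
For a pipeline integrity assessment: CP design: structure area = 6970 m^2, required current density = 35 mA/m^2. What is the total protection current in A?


I = area * current density, then convert mA → A (÷1000)
I = 6970 * 35 / 1000 = 243.95 A

243.95 A


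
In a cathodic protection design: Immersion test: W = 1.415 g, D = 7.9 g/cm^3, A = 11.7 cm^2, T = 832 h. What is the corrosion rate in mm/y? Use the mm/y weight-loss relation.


Apply the mm/y weight-loss relation: CR = 87600 * W / (D * A * T)
Numerator: 87600 * 1.415 = 123954.0
Denominator: 7.9 * 11.7 * 832 = 76901.76
CR = 123954.0 / 76901.76 = 1.61185 mm/y

1.61185 mm/y


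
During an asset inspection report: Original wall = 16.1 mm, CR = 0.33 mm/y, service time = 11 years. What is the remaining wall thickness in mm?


Remaining wall = original − CR × time
t = 16.1 − 0.33*11 = 16.1 − 3.63 = 12.47 mm

12.47 mm


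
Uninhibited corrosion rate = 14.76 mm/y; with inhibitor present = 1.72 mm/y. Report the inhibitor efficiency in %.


Apply the inhibitor-efficiency definition: IE = (CR_blank − CR_inh)/CR_blank × 100
IE = (14.76 − 1.72) / 14.76 × 100
IE = 13.04 / 14.76 × 100 = 88.3 %

88.3 %


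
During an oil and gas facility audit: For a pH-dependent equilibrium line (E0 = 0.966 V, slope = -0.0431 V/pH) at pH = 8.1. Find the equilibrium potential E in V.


Apply the Pourbaix line equation: E = E0 + slope*pH
E = 0.966 + (-0.0431)*8.1 = 0.966 + (-0.34911) = 0.61689 V
Rounded to 4 decimal places: E = 0.6169 V

0.6169 V


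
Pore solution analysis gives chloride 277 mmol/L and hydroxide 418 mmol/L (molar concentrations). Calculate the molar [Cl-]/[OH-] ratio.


Threshold parameter = [Cl-] / [OH-] (molar basis; both in mmol/L, so units cancel)
Ratio = 277 / 418 = 0.66

0.66


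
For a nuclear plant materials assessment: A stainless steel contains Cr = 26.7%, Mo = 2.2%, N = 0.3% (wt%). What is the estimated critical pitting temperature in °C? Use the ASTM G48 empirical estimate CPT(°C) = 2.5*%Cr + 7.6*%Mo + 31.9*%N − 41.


Apply the ASTM G48 empirical CPT estimate: CPT(°C) = 2.5*%Cr + 7.6*%Mo + 31.9*%N − 41
2.5*26.7 = 66.75; 7.6*2.2 = 16.72; 31.9*0.3 = 9.57
CPT = 66.75 + 16.72 + 9.57 − 41 = 52.04 °C
Rounded to 0.1 °C: CPT ≈ 52.0 °C

52.0 °C


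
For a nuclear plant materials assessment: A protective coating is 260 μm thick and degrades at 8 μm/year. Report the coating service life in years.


Service life = thickness / degradation rate
Life = 260 / 8 = 32.5 years

32.5 years


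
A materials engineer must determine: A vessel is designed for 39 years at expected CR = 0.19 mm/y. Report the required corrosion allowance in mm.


Corrosion allowance = CR × design life
CA = 0.19 * 39 = 7.41 mm

7.41 mm


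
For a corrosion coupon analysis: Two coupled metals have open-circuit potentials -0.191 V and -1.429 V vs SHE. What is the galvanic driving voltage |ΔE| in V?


Driving voltage is the absolute potential difference.
|ΔE| = |-0.191 − (-1.429)| = 1.238 V

1.238 V


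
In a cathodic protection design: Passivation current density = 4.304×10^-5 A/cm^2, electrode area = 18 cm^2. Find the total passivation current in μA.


I = i_pass * A, then convert A → μA (×10^6)
I = 4.304×10^-5 * 18 * 10^6 = 774.72 μA

774.72 μA


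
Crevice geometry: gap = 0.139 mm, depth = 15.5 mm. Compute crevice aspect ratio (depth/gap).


Aspect ratio = depth / gap
Ratio = 15.5 / 0.139 = 111.5

111.5


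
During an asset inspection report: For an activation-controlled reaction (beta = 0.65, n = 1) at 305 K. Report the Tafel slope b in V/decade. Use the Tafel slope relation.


Apply the Tafel slope relation: b = 2.303*R*T/(beta*n*F)
Numerator: 2.303 * 8.314 * 305 = 5839.88
Denominator: 0.65 * 1 * 96485 = 62715.25
b = 5839.88 / 62715.25 = 0.093 V/decade

0.093 V/decade


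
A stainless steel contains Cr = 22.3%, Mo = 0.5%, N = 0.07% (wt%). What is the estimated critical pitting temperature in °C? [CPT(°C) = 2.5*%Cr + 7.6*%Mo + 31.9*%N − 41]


Apply the ASTM G48 empirical CPT estimate: CPT(°C) = 2.5*%Cr + 7.6*%Mo + 31.9*%N − 41
2.5*22.3 = 55.75; 7.6*0.5 = 3.8; 31.9*0.07 = 2.233
CPT = 55.75 + 3.8 + 2.233 − 41 = 20.783 °C
Rounded to 0.1 °C: CPT ≈ 20.8 °C

20.8 °C


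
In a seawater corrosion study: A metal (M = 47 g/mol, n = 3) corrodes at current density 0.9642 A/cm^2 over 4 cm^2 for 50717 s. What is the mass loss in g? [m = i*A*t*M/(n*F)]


Apply Faraday's law: m = i*A*t*M / (n*F)
Total charge passed Q = i*A*t = 0.9642*4*50717 = 195605.3256 C
m = Q*M/(n*F) = 195605.3256*47/(3*96485) = 31.761 g

31.761 g


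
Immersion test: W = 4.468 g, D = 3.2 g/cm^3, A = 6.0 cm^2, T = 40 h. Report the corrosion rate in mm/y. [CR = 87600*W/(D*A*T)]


Apply the mm/y weight-loss relation: CR = 87600 * W / (D * A * T)
Numerator: 87600 * 4.468 = 391396.8
Denominator: 3.2 * 6.0 * 40 = 768.0
CR = 391396.8 / 768.0 = 509.6312 mm/y

509.6312 mm/y


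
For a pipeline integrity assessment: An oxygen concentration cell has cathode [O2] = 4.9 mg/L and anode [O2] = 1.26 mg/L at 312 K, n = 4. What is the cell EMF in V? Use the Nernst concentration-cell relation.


Apply the Nernst concentration-cell relation: E = (RT/nF)*ln(C_cathode/C_anode)
RT/nF = 8.314*312/(4*96485) = 0.00672117 V
ln(4.9/1.26) = 1.35812
E = 0.00672117 * 1.35812 = 0.00913 V

0.00913 V


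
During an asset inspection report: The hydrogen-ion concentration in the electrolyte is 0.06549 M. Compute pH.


pH = −log10[H+]
pH = −log10(0.06549) = 1.18

1.18


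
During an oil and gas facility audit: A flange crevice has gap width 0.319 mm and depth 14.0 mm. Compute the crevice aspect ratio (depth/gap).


Aspect ratio = depth / gap
Ratio = 14.0 / 0.319 = 43.9

43.9


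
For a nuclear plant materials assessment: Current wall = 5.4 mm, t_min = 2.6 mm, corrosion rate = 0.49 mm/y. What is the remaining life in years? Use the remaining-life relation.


Apply the remaining-life relation: RL = (t_current − t_min) / CR
RL = (5.4 − 2.6) / 0.49 = 2.8 / 0.49 = 5.7 years

5.7 years


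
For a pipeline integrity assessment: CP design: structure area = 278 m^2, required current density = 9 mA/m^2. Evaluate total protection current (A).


I = area * current density, then convert mA → A (÷1000)
I = 278 * 9 / 1000 = 2.5 A

2.5 A


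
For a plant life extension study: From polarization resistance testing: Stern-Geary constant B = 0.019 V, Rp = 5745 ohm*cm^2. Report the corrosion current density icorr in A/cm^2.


Apply the Stern-Geary relation: icorr = B / Rp
icorr = 0.019 / 5745 = 3.307×10^-6 A/cm^2

3.307×10^-6 A/cm^2


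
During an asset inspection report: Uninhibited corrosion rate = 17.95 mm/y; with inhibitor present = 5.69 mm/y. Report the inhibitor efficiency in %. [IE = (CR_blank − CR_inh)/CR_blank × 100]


Apply the inhibitor-efficiency definition: IE = (CR_blank − CR_inh)/CR_blank × 100
IE = (17.95 − 5.69) / 17.95 × 100
IE = 12.26 / 17.95 × 100 = 68.3 %

68.3 %


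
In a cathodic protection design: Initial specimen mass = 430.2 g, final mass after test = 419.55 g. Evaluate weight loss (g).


Weight loss = initial − final
WL = 430.2 − 419.55 = 10.65 g

10.65 g


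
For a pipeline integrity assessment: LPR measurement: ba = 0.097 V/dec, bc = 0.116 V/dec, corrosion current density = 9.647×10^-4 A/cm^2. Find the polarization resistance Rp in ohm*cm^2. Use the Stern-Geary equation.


Apply the Stern-Geary equation: Rp = ba*bc / (2.303*icorr*(ba+bc))
ba*bc = 0.097*0.116 = 0.011252
ba+bc = 0.213; 2.303*icorr*(ba+bc) = 2.303*9.647×10^-4*0.213 = 4.7322297×10^-4
Rp = 0.011252 / 4.7322297×10^-4 = 23.8 ohm*cm^2

23.8 ohm*cm^2


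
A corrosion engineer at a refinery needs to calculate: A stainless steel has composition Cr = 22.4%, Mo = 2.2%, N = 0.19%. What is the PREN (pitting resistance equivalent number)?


Apply the PREN formula: PREN = Cr + 3.3*Mo + 16*N
PREN = 22.4 + 3.3*2.2 + 16*0.19
PREN = 22.4 + 7.26 + 3.04 = 32.7

32.7


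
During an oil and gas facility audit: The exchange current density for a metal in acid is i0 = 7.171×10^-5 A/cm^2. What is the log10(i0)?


i0 = 7.171×10^-5 A/cm^2
log10(i0) = -4.144

-4.144


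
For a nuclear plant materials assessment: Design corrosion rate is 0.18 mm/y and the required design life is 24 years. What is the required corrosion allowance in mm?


Corrosion allowance = CR × design life
CA = 0.18 * 24 = 4.32 mm

4.32 mm


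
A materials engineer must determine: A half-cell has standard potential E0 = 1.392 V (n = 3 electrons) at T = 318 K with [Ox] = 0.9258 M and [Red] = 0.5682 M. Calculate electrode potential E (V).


Apply the Nernst equation: E = E0 + (RT/nF)*ln([Ox]/[Red])
Step 1: RT/nF = 8.314*318/(3*96485) = 0.0091339 V
Step 2: [Ox]/[Red] = 0.9258/0.5682 = 1.629356
Step 3: ln(1.629356) = 0.488185
Step 4: correction = 0.0091339 * 0.488185 = 0.0045 V
E = 1.392 + 0.0045 = 1.3965 V

1.3965 V


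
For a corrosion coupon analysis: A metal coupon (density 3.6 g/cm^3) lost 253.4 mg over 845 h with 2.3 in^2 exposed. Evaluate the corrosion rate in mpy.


Apply the mpy weight-loss relation: CR = 534 * W / (D * A * T)
Numerator: 534 * 253.4 = 135315.6
Denominator: 3.6 * 2.3 * 845 = 6996.6
CR = 135315.6 / 6996.6 = 19.34019 mpy

19.34019 mpy


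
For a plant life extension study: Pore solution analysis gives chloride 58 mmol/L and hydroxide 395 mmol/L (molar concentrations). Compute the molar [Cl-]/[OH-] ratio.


Threshold parameter = [Cl-] / [OH-] (molar basis; both in mmol/L, so units cancel)
Ratio = 58 / 395 = 0.15

0.15


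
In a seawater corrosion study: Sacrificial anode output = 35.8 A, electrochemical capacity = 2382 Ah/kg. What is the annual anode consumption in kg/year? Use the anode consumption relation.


Annual consumption = current * hours per year / capacity
Rate = 35.8 * 8760 / 2382 = 131.7 kg/year

131.7 kg/year


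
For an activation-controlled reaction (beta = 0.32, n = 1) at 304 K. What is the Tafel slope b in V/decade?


Apply the Tafel slope relation: b = 2.303*R*T/(beta*n*F)
Numerator: 2.303 * 8.314 * 304 = 5820.73
Denominator: 0.32 * 1 * 96485 = 30875.2
b = 5820.73 / 30875.2 = 0.1885 V/decade

0.1885 V/decade


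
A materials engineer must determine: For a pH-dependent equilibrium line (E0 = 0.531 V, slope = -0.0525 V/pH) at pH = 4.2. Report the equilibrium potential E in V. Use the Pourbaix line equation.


Apply the Pourbaix line equation: E = E0 + slope*pH
E = 0.531 + (-0.0525)*4.2 = 0.531 + (-0.2205) = 0.3105 V
Rounded to 3 decimal places: E = 0.311 V

0.311 V


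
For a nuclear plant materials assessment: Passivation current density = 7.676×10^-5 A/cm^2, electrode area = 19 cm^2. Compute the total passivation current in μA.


I = i_pass * A, then convert A → μA (×10^6)
I = 7.676×10^-5 * 19 * 10^6 = 1458.44 μA

1458.44 μA


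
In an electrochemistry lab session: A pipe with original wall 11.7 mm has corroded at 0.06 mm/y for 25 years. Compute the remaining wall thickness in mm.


Remaining wall = original − CR × time
t = 11.7 − 0.06*25 = 11.7 − 1.5 = 10.2 mm

10.2 mm


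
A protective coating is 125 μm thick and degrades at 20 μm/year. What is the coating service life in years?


Service life = thickness / degradation rate
Life = 125 / 20 = 6.3 years

6.3 years


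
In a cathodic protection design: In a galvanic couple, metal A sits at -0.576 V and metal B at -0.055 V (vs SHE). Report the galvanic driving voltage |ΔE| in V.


Driving voltage is the absolute potential difference.
|ΔE| = |-0.576 − (-0.055)| = 0.521 V

0.521 V


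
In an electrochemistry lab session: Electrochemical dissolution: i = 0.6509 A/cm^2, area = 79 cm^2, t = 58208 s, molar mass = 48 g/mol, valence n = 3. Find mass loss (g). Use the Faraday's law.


Apply Faraday's law: m = i*A*t*M / (n*F)
Total charge passed Q = i*A*t = 0.6509*79*58208 = 2993119.3888 C
m = Q*M/(n*F) = 2993119.3888*48/(3*96485) = 496.3457 g

496.3457 g


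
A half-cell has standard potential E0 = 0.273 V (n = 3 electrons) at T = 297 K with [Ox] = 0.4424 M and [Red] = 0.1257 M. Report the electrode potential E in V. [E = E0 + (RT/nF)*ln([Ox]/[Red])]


Apply the Nernst equation: E = E0 + (RT/nF)*ln([Ox]/[Red])
Step 1: RT/nF = 8.314*297/(3*96485) = 0.00853071 V
Step 2: [Ox]/[Red] = 0.4424/0.1257 = 3.519491
Step 3: ln(3.519491) = 1.258316
Step 4: correction = 0.00853071 * 1.258316 = 0.011 V
E = 0.273 + 0.011 = 0.284 V

0.284 V


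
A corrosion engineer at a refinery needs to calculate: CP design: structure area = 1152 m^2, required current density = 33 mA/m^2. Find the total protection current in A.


I = area * current density, then convert mA → A (÷1000)
I = 1152 * 33 / 1000 = 38.02 A

38.02 A


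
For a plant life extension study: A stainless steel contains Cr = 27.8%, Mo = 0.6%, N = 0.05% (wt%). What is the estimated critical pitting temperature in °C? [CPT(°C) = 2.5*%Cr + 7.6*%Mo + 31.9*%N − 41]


Apply the ASTM G48 empirical CPT estimate: CPT(°C) = 2.5*%Cr + 7.6*%Mo + 31.9*%N − 41
2.5*27.8 = 69.5; 7.6*0.6 = 4.56; 31.9*0.05 = 1.595
CPT = 69.5 + 4.56 + 1.595 − 41 = 34.655 °C
Rounded to 0.1 °C: CPT ≈ 34.7 °C

34.7 °C


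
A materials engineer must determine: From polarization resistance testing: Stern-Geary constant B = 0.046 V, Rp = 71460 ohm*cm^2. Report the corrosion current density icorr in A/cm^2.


Apply the Stern-Geary relation: icorr = B / Rp
icorr = 0.046 / 71460 = 6.437×10^-7 A/cm^2

6.437×10^-7 A/cm^2


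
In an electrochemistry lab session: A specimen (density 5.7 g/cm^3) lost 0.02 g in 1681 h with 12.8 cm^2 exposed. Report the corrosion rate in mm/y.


Apply the mm/y weight-loss relation: CR = 87600 * W / (D * A * T)
Numerator: 87600 * 0.02 = 1752.0
Denominator: 5.7 * 12.8 * 1681 = 122645.76
CR = 1752.0 / 122645.76 = 0.01429 mm/y

0.01429 mm/y


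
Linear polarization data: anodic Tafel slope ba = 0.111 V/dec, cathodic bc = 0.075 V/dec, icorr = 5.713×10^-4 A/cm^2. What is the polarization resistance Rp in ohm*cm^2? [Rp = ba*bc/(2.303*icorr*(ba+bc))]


Apply the Stern-Geary equation: Rp = ba*bc / (2.303*icorr*(ba+bc))
ba*bc = 0.111*0.075 = 0.008325
ba+bc = 0.186; 2.303*icorr*(ba+bc) = 2.303*5.713×10^-4*0.186 = 2.4472093×10^-4
Rp = 0.008325 / 2.4472093×10^-4 = 34.02 ohm*cm^2

34.02 ohm*cm^2


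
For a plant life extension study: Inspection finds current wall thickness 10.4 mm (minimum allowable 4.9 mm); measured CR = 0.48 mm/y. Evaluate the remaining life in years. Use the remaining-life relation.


Apply the remaining-life relation: RL = (t_current − t_min) / CR
RL = (10.4 − 4.9) / 0.48 = 5.5 / 0.48 = 11.5 years

11.5 years


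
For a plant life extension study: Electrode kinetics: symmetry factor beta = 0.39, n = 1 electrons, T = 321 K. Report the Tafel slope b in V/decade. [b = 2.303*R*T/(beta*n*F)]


Apply the Tafel slope relation: b = 2.303*R*T/(beta*n*F)
Numerator: 2.303 * 8.314 * 321 = 6146.23
Denominator: 0.39 * 1 * 96485 = 37629.15
b = 6146.23 / 37629.15 = 0.163 V/decade

0.163 V/decade


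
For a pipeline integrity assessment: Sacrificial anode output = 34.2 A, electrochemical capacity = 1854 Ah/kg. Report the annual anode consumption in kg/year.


Annual consumption = current * hours per year / capacity
Rate = 34.2 * 8760 / 1854 = 161.6 kg/year

161.6 kg/year


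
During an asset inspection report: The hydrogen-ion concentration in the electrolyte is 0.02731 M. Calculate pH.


pH = −log10[H+]
pH = −log10(0.02731) = 1.56

1.56


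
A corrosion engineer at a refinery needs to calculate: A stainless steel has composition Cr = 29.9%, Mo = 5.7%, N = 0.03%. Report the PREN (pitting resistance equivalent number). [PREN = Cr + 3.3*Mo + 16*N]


Apply the PREN formula: PREN = Cr + 3.3*Mo + 16*N
PREN = 29.9 + 3.3*5.7 + 16*0.03
PREN = 29.9 + 18.81 + 0.48 = 49.19

49.19


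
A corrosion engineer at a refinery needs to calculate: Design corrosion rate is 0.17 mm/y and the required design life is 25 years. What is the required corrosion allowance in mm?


Corrosion allowance = CR × design life
CA = 0.17 * 25 = 4.25 mm

4.25 mm


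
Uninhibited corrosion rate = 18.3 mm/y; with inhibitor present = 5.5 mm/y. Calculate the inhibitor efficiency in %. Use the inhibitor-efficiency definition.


Apply the inhibitor-efficiency definition: IE = (CR_blank − CR_inh)/CR_blank × 100
IE = (18.3 − 5.5) / 18.3 × 100
IE = 12.8 / 18.3 × 100 = 69.9 %

69.9 %


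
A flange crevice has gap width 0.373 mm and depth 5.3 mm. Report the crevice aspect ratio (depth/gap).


Aspect ratio = depth / gap
Ratio = 5.3 / 0.373 = 14.2

14.2


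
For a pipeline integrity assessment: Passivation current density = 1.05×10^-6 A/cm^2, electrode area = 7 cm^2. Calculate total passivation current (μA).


I = i_pass * A, then convert A → μA (×10^6)
I = 1.05×10^-6 * 7 * 10^6 = 7.35 μA

7.35 μA


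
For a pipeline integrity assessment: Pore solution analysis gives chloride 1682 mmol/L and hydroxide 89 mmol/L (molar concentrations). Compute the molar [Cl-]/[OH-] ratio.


Threshold parameter = [Cl-] / [OH-] (molar basis; both in mmol/L, so units cancel)
Ratio = 1682 / 89 = 18.9

18.9


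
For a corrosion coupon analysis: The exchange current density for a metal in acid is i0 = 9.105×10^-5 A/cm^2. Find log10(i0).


i0 = 9.105×10^-5 A/cm^2
log10(i0) = -4.041

-4.041


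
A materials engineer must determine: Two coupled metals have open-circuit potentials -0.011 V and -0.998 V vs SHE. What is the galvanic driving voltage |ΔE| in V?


Driving voltage is the absolute potential difference.
|ΔE| = |-0.011 − (-0.998)| = 0.987 V

0.987 V


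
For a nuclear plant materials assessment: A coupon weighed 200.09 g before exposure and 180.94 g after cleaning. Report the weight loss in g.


Weight loss = initial − final
WL = 200.09 − 180.94 = 19.15 g

19.15 g


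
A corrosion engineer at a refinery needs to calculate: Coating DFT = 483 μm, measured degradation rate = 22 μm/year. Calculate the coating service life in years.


Service life = thickness / degradation rate
Life = 483 / 22 = 22.0 years

22.0 years


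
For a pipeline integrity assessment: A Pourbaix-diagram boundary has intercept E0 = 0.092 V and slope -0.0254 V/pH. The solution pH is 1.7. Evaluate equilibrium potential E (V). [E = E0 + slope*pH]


Apply the Pourbaix line equation: E = E0 + slope*pH
E = 0.092 + (-0.0254)*1.7 = 0.092 + (-0.04318) = 0.04882 V
Rounded to 4 decimal places: E = 0.0488 V

0.0488 V


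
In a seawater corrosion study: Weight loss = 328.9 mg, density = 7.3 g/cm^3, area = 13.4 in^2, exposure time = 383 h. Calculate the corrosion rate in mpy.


Apply the mpy weight-loss relation: CR = 534 * W / (D * A * T)
Numerator: 534 * 328.9 = 175632.6
Denominator: 7.3 * 13.4 * 383 = 37465.06
CR = 175632.6 / 37465.06 = 4.6879 mpy

4.6879 mpy


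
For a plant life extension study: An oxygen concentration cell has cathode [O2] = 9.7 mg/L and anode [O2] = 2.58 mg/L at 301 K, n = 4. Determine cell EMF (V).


Apply the Nernst concentration-cell relation: E = (RT/nF)*ln(C_cathode/C_anode)
RT/nF = 8.314*301/(4*96485) = 0.0064842 V
ln(9.7/2.58) = 1.32434
E = 0.0064842 * 1.32434 = 0.00859 V

0.00859 V


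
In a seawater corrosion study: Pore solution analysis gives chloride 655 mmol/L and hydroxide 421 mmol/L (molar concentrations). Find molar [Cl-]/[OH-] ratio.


Threshold parameter = [Cl-] / [OH-] (molar basis; both in mmol/L, so units cancel)
Ratio = 655 / 421 = 1.56

1.56


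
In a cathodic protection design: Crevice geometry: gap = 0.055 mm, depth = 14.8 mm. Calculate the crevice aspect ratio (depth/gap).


Aspect ratio = depth / gap
Ratio = 14.8 / 0.055 = 269.1

269.1


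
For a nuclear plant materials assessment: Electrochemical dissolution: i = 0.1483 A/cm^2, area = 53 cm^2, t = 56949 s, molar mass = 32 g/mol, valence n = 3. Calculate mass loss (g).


Apply Faraday's law: m = i*A*t*M / (n*F)
Total charge passed Q = i*A*t = 0.1483*53*56949 = 447613.4451 C
m = Q*M/(n*F) = 447613.4451*32/(3*96485) = 49.485 g

49.485 g


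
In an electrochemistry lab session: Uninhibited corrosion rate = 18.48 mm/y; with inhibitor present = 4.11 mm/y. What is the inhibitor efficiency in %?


Apply the inhibitor-efficiency definition: IE = (CR_blank − CR_inh)/CR_blank × 100
IE = (18.48 − 4.11) / 18.48 × 100
IE = 14.37 / 18.48 × 100 = 77.8 %

77.8 %


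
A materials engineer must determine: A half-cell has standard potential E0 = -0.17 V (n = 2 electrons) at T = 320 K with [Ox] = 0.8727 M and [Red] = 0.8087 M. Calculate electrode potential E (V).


Apply the Nernst equation: E = E0 + (RT/nF)*ln([Ox]/[Red])
Step 1: RT/nF = 8.314*320/(2*96485) = 0.01378701 V
Step 2: [Ox]/[Red] = 0.8727/0.8087 = 1.079139
Step 3: ln(1.079139) = 0.076164
Step 4: correction = 0.01378701 * 0.076164 = 0.0011 V
E = -0.17 + 0.0011 = -0.1689 V

-0.1689 V


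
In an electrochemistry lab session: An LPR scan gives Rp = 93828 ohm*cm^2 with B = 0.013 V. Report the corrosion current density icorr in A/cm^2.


Apply the Stern-Geary relation: icorr = B / Rp
icorr = 0.013 / 93828 = 1.386×10^-7 A/cm^2

1.386×10^-7 A/cm^2


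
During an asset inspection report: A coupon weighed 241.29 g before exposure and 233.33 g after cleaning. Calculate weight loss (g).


Weight loss = initial − final
WL = 241.29 − 233.33 = 7.96 g

7.96 g


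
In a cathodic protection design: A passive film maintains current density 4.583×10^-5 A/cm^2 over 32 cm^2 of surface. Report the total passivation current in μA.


I = i_pass * A, then convert A → μA (×10^6)
I = 4.583×10^-5 * 32 * 10^6 = 1466.56 μA

1466.56 μA


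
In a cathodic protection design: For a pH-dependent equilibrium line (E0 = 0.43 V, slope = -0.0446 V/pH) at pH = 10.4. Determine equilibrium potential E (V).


Apply the Pourbaix line equation: E = E0 + slope*pH
E = 0.43 + (-0.0446)*10.4 = 0.43 + (-0.46384) = -0.03384 V
Rounded to 3 decimal places: E = -0.034 V

-0.034 V


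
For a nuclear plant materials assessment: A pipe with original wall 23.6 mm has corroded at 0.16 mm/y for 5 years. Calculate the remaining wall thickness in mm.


Remaining wall = original − CR × time
t = 23.6 − 0.16*5 = 23.6 − 0.8 = 22.8 mm

22.8 mm


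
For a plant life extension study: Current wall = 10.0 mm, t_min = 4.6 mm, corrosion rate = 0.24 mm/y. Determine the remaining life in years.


Apply the remaining-life relation: RL = (t_current − t_min) / CR
RL = (10.0 − 4.6) / 0.24 = 5.4 / 0.24 = 22.5 years

22.5 years


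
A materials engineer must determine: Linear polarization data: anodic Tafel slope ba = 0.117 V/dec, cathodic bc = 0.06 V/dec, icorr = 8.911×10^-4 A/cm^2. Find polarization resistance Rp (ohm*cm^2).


Apply the Stern-Geary equation: Rp = ba*bc / (2.303*icorr*(ba+bc))
ba*bc = 0.117*0.06 = 0.00702
ba+bc = 0.177; 2.303*icorr*(ba+bc) = 2.303*8.911×10^-4*0.177 = 3.6323998×10^-4
Rp = 0.00702 / 3.6323998×10^-4 = 19.3 ohm*cm^2

19.3 ohm*cm^2


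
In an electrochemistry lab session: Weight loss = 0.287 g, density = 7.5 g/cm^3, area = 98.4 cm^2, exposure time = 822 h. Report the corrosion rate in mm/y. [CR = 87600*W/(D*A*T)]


Apply the mm/y weight-loss relation: CR = 87600 * W / (D * A * T)
Numerator: 87600 * 0.287 = 25141.2
Denominator: 7.5 * 98.4 * 822 = 606636.0
CR = 25141.2 / 606636.0 = 0.041444 mm/y

0.041444 mm/y


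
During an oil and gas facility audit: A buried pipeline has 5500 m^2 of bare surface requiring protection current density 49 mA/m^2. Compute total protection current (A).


I = area * current density, then convert mA → A (÷1000)
I = 5500 * 49 / 1000 = 269.5 A

269.5 A


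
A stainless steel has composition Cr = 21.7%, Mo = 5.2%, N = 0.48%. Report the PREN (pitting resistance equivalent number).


Apply the PREN formula: PREN = Cr + 3.3*Mo + 16*N
PREN = 21.7 + 3.3*5.2 + 16*0.48
PREN = 21.7 + 17.16 + 7.68 = 46.54

46.54


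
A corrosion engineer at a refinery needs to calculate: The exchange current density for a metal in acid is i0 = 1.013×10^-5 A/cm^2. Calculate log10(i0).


i0 = 1.013×10^-5 A/cm^2
log10(i0) = -4.994

-4.994


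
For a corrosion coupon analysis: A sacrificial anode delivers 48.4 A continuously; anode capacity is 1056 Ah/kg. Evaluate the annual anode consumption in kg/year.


Annual consumption = current * hours per year / capacity
Rate = 48.4 * 8760 / 1056 = 401.5 kg/year

401.5 kg/year


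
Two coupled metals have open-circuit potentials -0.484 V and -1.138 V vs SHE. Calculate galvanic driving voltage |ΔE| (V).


Driving voltage is the absolute potential difference.
|ΔE| = |-0.484 − (-1.138)| = 0.654 V

0.654 V


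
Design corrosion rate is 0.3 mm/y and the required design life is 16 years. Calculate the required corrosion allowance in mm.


Corrosion allowance = CR × design life
CA = 0.3 * 16 = 4.8 mm

4.8 mm
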